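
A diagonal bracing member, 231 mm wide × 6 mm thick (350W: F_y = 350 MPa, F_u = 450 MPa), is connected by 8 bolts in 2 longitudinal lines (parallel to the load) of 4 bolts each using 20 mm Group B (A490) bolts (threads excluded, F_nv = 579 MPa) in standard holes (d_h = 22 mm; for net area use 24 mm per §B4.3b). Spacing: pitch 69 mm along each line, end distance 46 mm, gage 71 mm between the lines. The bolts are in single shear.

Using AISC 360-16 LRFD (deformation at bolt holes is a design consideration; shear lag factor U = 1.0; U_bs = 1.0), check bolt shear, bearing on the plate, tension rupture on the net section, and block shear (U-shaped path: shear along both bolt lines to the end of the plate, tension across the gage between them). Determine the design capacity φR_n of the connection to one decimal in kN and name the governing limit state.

Bolt shear: A_b = π(20)²/4 = 314.16 mm². φR_n = 0.75 × 579 × 314.16 × 8 × 1 = 1091.4 kN.
Bearing (6 mm plate, F_u = 450 MPa): end bolts L_c = 46 − 22/2 = 35, R_n = min(1.2×35×6×450, 2.4×20×6×450) = 113.4 kN/bolt; interior L_c = 69 − 22 = 47, R_n = 129.6 kN/bolt. φR_n = 0.75 × (2×113.4 + 6×129.6) = 753.3 kN.
Tension rupture (net): A_n = (231 − 2×24)×6 = 1098 mm² (U = 1.0, A_e = A_n). φR_n = 0.75 × 450 × 1098 = 370.6 kN.
Block shear: shear path 2×[46+3×69] = 2×253 mm, A_gv = 3036, A_nv = 2×(253 − 3.5×24)×6 = 2028 mm²; tension across gage: (71 − 1×24)×6 = 282 mm². R_n = min(0.6×450×2028, 0.6×350×3036) + 1.0×450×282 = min(547.56, 637.56) + 126.9 = 674.46 kN. φR_n = 0.75 × 674.46 = 505.8 kN.
Governing: min(1091.4, 753.3, 370.6, 505.8) = 370.6 kN → net-section rupture.

370.6 kN (net-section rupture governs)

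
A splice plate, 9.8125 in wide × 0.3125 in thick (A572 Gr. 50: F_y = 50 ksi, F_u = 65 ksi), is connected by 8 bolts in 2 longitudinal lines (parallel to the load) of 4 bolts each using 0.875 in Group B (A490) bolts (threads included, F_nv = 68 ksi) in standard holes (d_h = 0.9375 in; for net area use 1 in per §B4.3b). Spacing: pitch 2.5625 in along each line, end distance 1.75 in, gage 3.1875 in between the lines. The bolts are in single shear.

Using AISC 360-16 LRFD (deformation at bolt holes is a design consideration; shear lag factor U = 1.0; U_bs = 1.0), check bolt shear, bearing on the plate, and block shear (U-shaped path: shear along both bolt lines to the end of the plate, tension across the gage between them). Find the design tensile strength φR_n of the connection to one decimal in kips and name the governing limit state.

141.9 kips (block shear governs)

Bolt shear: A_b = π(0.875)²/4 = 0.60132 in². φR_n = 0.75 × 68 × 0.60132 × 8 × 1 = 245.3 kips.
Bearing (0.3125 in plate, F_u = 65 ksi): end bolts L_c = 1.75 − 0.9375/2 = 1.28125, R_n = min(1.2×1.28125×0.3125×65, 2.4×0.875×0.3125×65) = 31.23 kips/bolt; interior L_c = 2.5625 − 0.9375 = 1.625, R_n = 39.609 kips/bolt. φR_n = 0.75 × (2×31.23 + 6×39.609) = 225.1 kips.
Block shear: shear path 2×[1.75+3×2.5625] = 2×9.4375 in, A_gv = 5.8984, A_nv = 2×(9.4375 − 3.5×1)×0.3125 = 3.7109 in²; tension across gage: (3.1875 − 1×1)×0.3125 = 0.68359 in². R_n = min(0.6×65×3.7109, 0.6×50×5.8984) + 1.0×65×0.68359 = min(144.73, 176.95) + 44.433 = 189.16 kips. φR_n = 0.75 × 189.16 = 141.9 kips.
Governing: min(245.3, 225.1, 141.9) = 141.9 kips → block shear.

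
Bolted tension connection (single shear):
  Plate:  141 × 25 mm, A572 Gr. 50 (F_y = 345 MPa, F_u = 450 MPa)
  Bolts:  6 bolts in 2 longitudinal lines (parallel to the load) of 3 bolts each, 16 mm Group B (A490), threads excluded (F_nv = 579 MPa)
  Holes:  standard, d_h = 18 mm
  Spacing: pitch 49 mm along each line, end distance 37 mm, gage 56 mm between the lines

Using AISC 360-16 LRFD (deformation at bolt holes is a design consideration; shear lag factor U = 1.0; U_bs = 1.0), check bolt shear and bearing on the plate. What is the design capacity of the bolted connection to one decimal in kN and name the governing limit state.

Bolt shear: A_b = π(16)²/4 = 201.06 mm². φR_n = 0.75 × 579 × 201.06 × 6 × 1 = 523.9 kN.
Bearing (25 mm plate, F_u = 450 MPa): end bolts L_c = 37 − 18/2 = 28, R_n = min(1.2×28×25×450, 2.4×16×25×450) = 378 kN/bolt; interior L_c = 49 − 18 = 31, R_n = 418.5 kN/bolt. φR_n = 0.75 × (2×378 + 4×418.5) = 1822.5 kN.
Governing: min(523.9, 1822.5) = 523.9 kN → bolt shear.

523.9 kN (bolt shear governs)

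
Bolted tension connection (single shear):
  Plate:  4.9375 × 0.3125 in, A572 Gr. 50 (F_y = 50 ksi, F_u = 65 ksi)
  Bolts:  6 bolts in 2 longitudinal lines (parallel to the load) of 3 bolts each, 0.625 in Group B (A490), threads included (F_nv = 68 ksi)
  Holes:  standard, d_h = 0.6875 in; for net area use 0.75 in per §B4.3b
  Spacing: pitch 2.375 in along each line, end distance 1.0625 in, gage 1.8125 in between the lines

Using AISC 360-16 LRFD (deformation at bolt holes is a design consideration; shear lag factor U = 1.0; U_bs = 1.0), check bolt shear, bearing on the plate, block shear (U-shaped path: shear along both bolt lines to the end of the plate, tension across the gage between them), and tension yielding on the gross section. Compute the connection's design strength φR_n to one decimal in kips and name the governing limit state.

69.4 kips (gross-section yield governs)

Bolt shear: A_b = π(0.625)²/4 = 0.3068 in². φR_n = 0.75 × 68 × 0.3068 × 6 × 1 = 93.9 kips.
Bearing (0.3125 in plate, F_u = 65 ksi): end bolts L_c = 1.0625 − 0.6875/2 = 0.71875, R_n = min(1.2×0.71875×0.3125×65, 2.4×0.625×0.3125×65) = 17.52 kips/bolt; interior L_c = 2.375 − 0.6875 = 1.6875, R_n = 30.469 kips/bolt. φR_n = 0.75 × (2×17.52 + 4×30.469) = 117.7 kips.
Block shear: shear path 2×[1.0625+2×2.375] = 2×5.8125 in, A_gv = 3.6328, A_nv = 2×(5.8125 − 2.5×0.75)×0.3125 = 2.4609 in²; tension across gage: (1.8125 − 1×0.75)×0.3125 = 0.33203 in². R_n = min(0.6×65×2.4609, 0.6×50×3.6328) + 1.0×65×0.33203 = min(95.975, 108.98) + 21.582 = 117.56 kips. φR_n = 0.75 × 117.56 = 88.2 kips.
Tension yield (gross): A_g = 4.9375×0.3125 = 1.543 in². φR_n = 0.90 × 50 × 1.543 = 69.4 kips.
Governing: min(93.9, 117.7, 88.2, 69.4) = 69.4 kips → gross-section yield.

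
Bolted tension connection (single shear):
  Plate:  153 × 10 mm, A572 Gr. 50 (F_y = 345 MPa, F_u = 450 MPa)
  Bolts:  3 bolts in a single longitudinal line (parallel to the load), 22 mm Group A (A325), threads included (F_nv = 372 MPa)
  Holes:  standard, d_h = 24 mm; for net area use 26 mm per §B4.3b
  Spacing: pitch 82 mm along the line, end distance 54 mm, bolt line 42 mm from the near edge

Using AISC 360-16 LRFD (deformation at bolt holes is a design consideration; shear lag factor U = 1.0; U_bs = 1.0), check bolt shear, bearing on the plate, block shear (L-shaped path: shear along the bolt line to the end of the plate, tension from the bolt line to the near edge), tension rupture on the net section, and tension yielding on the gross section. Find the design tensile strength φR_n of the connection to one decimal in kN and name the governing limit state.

318.2 kN (bolt shear governs)

Bolt shear: A_b = π(22)²/4 = 380.13 mm². φR_n = 0.75 × 372 × 380.13 × 3 × 1 = 318.2 kN.
Bearing (10 mm plate, F_u = 450 MPa): end bolts L_c = 54 − 24/2 = 42, R_n = min(1.2×42×10×450, 2.4×22×10×450) = 226.8 kN/bolt; interior L_c = 82 − 24 = 58, R_n = 237.6 kN/bolt. φR_n = 0.75 × (1×226.8 + 2×237.6) = 526.5 kN.
Block shear: shear path 1×[54+2×82] = 1×218 mm, A_gv = 2180, A_nv = 1×(218 − 2.5×26)×10 = 1530 mm²; tension to near edge: (42 − 0.5×26)×10 = 290 mm². R_n = min(0.6×450×1530, 0.6×345×2180) + 1.0×450×290 = min(413.1, 451.26) + 130.5 = 543.6 kN. φR_n = 0.75 × 543.6 = 407.7 kN.
Tension rupture (net): A_n = (153 − 1×26)×10 = 1270 mm² (U = 1.0, A_e = A_n). φR_n = 0.75 × 450 × 1270 = 428.6 kN.
Tension yield (gross): A_g = 153×10 = 1530 mm². φR_n = 0.90 × 345 × 1530 = 475.1 kN.
Governing: min(318.2, 526.5, 407.7, 428.6, 475.1) = 318.2 kN → bolt shear.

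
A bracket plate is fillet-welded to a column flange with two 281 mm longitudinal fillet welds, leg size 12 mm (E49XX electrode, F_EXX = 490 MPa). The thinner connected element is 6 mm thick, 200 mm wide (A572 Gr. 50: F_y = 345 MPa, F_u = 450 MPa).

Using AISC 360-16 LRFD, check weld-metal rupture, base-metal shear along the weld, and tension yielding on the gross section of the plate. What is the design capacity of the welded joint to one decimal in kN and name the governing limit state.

372.6 kN (gross-section yield governs)

Weld metal: throat = 0.707×12 = 8.484 mm, L = 2×281 = 562 mm. φR_n = 0.75 × 0.6 × 490 × 8.484 × 562 = 1051.3 kN.
Base metal shear (6 mm plate): yield φR_n = 1.0×0.6×345×6×562 = 698.0 kN; rupture φR_n = 0.75×0.6×450×6×562 = 682.8 kN; take 682.8 kN (rupture).
Tension yield (gross): A_g = 200×6 = 1200 mm². φR_n = 0.90 × 345 × 1200 = 372.6 kN.
Governing: min(1051.3, 682.8, 372.6) = 372.6 kN → gross-section yield.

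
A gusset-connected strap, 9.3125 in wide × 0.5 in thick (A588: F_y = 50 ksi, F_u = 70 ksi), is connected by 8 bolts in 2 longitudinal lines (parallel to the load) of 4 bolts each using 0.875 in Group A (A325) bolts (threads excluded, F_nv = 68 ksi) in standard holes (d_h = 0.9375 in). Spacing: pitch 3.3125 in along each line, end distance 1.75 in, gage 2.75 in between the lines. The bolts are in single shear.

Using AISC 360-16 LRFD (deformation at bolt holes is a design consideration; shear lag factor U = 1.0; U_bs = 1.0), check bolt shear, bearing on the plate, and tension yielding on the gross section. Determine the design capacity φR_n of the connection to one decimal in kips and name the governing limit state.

209.5 kips (gross-section yield governs)

Bolt shear: A_b = π(0.875)²/4 = 0.60132 in². φR_n = 0.75 × 68 × 0.60132 × 8 × 1 = 245.3 kips.
Bearing (0.5 in plate, F_u = 70 ksi): end bolts L_c = 1.75 − 0.9375/2 = 1.28125, R_n = min(1.2×1.28125×0.5×70, 2.4×0.875×0.5×70) = 53.813 kips/bolt; interior L_c = 3.3125 − 0.9375 = 2.375, R_n = 73.5 kips/bolt. φR_n = 0.75 × (2×53.813 + 6×73.5) = 411.5 kips.
Tension yield (gross): A_g = 9.3125×0.5 = 4.6563 in². φR_n = 0.90 × 50 × 4.6563 = 209.5 kips.
Governing: min(245.3, 411.5, 209.5) = 209.5 kips → gross-section yield.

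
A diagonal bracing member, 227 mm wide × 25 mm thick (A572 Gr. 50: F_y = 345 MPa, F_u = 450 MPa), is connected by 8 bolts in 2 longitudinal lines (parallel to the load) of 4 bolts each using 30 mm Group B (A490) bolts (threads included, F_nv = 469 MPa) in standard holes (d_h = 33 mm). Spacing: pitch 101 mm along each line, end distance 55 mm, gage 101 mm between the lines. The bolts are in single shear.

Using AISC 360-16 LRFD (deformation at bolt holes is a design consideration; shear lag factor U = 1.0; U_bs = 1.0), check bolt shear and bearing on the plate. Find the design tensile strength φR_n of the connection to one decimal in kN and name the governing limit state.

1989.1 kN (bolt shear governs)

Bolt shear: A_b = π(30)²/4 = 706.86 mm². φR_n = 0.75 × 469 × 706.86 × 8 × 1 = 1989.1 kN.
Bearing (25 mm plate, F_u = 450 MPa): end bolts L_c = 55 − 33/2 = 38.5, R_n = min(1.2×38.5×25×450, 2.4×30×25×450) = 519.75 kN/bolt; interior L_c = 101 − 33 = 68, R_n = 810 kN/bolt. φR_n = 0.75 × (2×519.75 + 6×810) = 4424.6 kN.
Governing: min(1989.1, 4424.6) = 1989.1 kN → bolt shear.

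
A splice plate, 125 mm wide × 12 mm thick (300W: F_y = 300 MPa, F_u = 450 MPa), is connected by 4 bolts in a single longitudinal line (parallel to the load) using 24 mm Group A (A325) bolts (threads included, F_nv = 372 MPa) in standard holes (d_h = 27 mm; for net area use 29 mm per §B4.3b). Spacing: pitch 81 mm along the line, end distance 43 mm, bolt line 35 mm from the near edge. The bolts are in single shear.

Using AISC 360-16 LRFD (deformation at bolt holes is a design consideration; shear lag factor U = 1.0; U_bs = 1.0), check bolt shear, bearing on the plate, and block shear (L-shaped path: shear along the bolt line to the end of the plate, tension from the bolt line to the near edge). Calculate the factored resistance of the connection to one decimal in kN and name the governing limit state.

504.9 kN (bolt shear governs)

Bolt shear: A_b = π(24)²/4 = 452.39 mm². φR_n = 0.75 × 372 × 452.39 × 4 × 1 = 504.9 kN.
Bearing (12 mm plate, F_u = 450 MPa): end bolts L_c = 43 − 27/2 = 29.5, R_n = min(1.2×29.5×12×450, 2.4×24×12×450) = 191.16 kN/bolt; interior L_c = 81 − 27 = 54, R_n = 311.04 kN/bolt. φR_n = 0.75 × (1×191.16 + 3×311.04) = 843.2 kN.
Block shear: shear path 1×[43+3×81] = 1×286 mm, A_gv = 3432, A_nv = 1×(286 − 3.5×29)×12 = 2214 mm²; tension to near edge: (35 − 0.5×29)×12 = 246 mm². R_n = min(0.6×450×2214, 0.6×300×3432) + 1.0×450×246 = min(597.78, 617.76) + 110.7 = 708.48 kN. φR_n = 0.75 × 708.48 = 531.4 kN.
Governing: min(504.9, 843.2, 531.4) = 504.9 kN → bolt shear.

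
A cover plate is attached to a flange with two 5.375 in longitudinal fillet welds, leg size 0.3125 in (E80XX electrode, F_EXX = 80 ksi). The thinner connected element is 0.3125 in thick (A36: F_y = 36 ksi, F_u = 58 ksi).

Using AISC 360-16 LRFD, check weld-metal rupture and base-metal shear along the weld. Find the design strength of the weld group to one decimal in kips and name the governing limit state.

Weld metal: throat = 0.707×0.3125 = 0.22094 in, L = 2×5.375 = 10.75 in. φR_n = 0.75 × 0.6 × 80 × 0.22094 × 10.75 = 85.5 kips.
Base metal shear (0.3125 in plate): yield φR_n = 1.0×0.6×36×0.3125×10.75 = 72.6 kips; rupture φR_n = 0.75×0.6×58×0.3125×10.75 = 87.7 kips; take 72.6 kips (yield).
Governing: min(85.5, 72.6) = 72.6 kips → base-metal shear.

72.6 kips (base-metal shear governs)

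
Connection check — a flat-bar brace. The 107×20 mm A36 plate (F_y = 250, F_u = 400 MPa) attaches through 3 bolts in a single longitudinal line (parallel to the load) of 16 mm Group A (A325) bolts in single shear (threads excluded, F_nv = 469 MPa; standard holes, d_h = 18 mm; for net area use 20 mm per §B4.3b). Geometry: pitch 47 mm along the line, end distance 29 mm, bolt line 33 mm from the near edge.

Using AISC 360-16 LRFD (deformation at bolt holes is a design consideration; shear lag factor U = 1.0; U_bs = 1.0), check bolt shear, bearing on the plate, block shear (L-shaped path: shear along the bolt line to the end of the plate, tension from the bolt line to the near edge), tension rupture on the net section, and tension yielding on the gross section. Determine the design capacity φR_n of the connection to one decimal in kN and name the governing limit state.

Bolt shear: A_b = π(16)²/4 = 201.06 mm². φR_n = 0.75 × 469 × 201.06 × 3 × 1 = 212.2 kN.
Bearing (20 mm plate, F_u = 400 MPa): end bolts L_c = 29 − 18/2 = 20, R_n = min(1.2×20×20×400, 2.4×16×20×400) = 192 kN/bolt; interior L_c = 47 − 18 = 29, R_n = 278.4 kN/bolt. φR_n = 0.75 × (1×192 + 2×278.4) = 561.6 kN.
Block shear: shear path 1×[29+2×47] = 1×123 mm, A_gv = 2460, A_nv = 1×(123 − 2.5×20)×20 = 1460 mm²; tension to near edge: (33 − 0.5×20)×20 = 460 mm². R_n = min(0.6×400×1460, 0.6×250×2460) + 1.0×400×460 = min(350.4, 369) + 184 = 534.4 kN. φR_n = 0.75 × 534.4 = 400.8 kN.
Tension rupture (net): A_n = (107 − 1×20)×20 = 1740 mm² (U = 1.0, A_e = A_n). φR_n = 0.75 × 400 × 1740 = 522.0 kN.
Tension yield (gross): A_g = 107×20 = 2140 mm². φR_n = 0.90 × 250 × 2140 = 481.5 kN.
Governing: min(212.2, 561.6, 400.8, 522.0, 481.5) = 212.2 kN → bolt shear.

212.2 kN (bolt shear governs)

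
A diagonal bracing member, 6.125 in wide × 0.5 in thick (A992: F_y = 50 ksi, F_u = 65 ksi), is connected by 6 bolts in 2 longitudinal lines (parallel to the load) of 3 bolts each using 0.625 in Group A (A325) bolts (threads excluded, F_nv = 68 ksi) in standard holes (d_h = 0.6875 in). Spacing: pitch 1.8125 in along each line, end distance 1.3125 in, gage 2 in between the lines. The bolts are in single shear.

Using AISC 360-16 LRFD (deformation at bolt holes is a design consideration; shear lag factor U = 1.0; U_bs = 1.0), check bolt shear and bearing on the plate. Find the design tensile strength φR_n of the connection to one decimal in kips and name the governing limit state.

Bolt shear: A_b = π(0.625)²/4 = 0.3068 in². φR_n = 0.75 × 68 × 0.3068 × 6 × 1 = 93.9 kips.
Bearing (0.5 in plate, F_u = 65 ksi): end bolts L_c = 1.3125 − 0.6875/2 = 0.96875, R_n = min(1.2×0.96875×0.5×65, 2.4×0.625×0.5×65) = 37.781 kips/bolt; interior L_c = 1.8125 − 0.6875 = 1.125, R_n = 43.875 kips/bolt. φR_n = 0.75 × (2×37.781 + 4×43.875) = 188.3 kips.
Governing: min(93.9, 188.3) = 93.9 kips → bolt shear.

93.9 kips (bolt shear governs)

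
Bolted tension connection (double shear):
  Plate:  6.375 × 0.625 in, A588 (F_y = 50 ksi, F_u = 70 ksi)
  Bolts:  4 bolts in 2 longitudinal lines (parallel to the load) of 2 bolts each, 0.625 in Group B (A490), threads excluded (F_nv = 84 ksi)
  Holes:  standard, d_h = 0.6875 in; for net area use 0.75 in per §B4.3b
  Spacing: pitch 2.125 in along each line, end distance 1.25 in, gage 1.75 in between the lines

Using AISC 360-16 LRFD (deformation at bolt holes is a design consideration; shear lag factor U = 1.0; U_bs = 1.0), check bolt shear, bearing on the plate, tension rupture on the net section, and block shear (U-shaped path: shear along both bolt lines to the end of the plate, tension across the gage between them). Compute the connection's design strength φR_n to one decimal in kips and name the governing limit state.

121.4 kips (block shear governs)

Bolt shear: A_b = π(0.625)²/4 = 0.3068 in². φR_n = 0.75 × 84 × 0.3068 × 4 × 2 = 154.6 kips.
Bearing (0.625 in plate, F_u = 70 ksi): end bolts L_c = 1.25 − 0.6875/2 = 0.90625, R_n = min(1.2×0.90625×0.625×70, 2.4×0.625×0.625×70) = 47.578 kips/bolt; interior L_c = 2.125 − 0.6875 = 1.4375, R_n = 65.625 kips/bolt. φR_n = 0.75 × (2×47.578 + 2×65.625) = 169.8 kips.
Tension rupture (net): A_n = (6.375 − 2×0.75)×0.625 = 3.0469 in² (U = 1.0, A_e = A_n). φR_n = 0.75 × 70 × 3.0469 = 160.0 kips.
Block shear: shear path 2×[1.25+1×2.125] = 2×3.375 in, A_gv = 4.2188, A_nv = 2×(3.375 − 1.5×0.75)×0.625 = 2.8125 in²; tension across gage: (1.75 − 1×0.75)×0.625 = 0.625 in². R_n = min(0.6×70×2.8125, 0.6×50×4.2188) + 1.0×70×0.625 = min(118.13, 126.56) + 43.75 = 161.88 kips. φR_n = 0.75 × 161.88 = 121.4 kips.
Governing: min(154.6, 169.8, 160.0, 121.4) = 121.4 kips → block shear.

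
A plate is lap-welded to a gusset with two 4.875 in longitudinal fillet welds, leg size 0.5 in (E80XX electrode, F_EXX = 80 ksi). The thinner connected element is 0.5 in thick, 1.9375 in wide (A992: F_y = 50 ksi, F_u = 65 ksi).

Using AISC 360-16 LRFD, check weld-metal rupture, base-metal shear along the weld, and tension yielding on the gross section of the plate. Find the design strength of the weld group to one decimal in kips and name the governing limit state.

43.6 kips (gross-section yield governs)

Weld metal: throat = 0.707×0.5 = 0.3535 in, L = 2×4.875 = 9.75 in. φR_n = 0.75 × 0.6 × 80 × 0.3535 × 9.75 = 124.1 kips.
Base metal shear (0.5 in plate): yield φR_n = 1.0×0.6×50×0.5×9.75 = 146.3 kips; rupture φR_n = 0.75×0.6×65×0.5×9.75 = 142.6 kips; take 142.6 kips (rupture).
Tension yield (gross): A_g = 1.9375×0.5 = 0.96875 in². φR_n = 0.90 × 50 × 0.96875 = 43.6 kips.
Governing: min(124.1, 142.6, 43.6) = 43.6 kips → gross-section yield.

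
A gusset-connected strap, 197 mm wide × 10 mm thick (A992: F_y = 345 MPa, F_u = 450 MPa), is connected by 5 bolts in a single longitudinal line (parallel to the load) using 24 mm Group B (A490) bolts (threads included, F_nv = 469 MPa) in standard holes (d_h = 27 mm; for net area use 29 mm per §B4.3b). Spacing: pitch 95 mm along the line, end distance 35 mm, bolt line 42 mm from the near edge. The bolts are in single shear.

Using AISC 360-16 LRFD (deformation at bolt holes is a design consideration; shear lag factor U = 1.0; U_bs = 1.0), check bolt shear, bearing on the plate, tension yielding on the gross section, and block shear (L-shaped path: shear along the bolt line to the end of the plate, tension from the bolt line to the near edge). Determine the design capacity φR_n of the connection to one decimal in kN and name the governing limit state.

611.7 kN (gross-section yield governs)

Bolt shear: A_b = π(24)²/4 = 452.39 mm². φR_n = 0.75 × 469 × 452.39 × 5 × 1 = 795.6 kN.
Bearing (10 mm plate, F_u = 450 MPa): end bolts L_c = 35 − 27/2 = 21.5, R_n = min(1.2×21.5×10×450, 2.4×24×10×450) = 116.1 kN/bolt; interior L_c = 95 − 27 = 68, R_n = 259.2 kN/bolt. φR_n = 0.75 × (1×116.1 + 4×259.2) = 864.7 kN.
Tension yield (gross): A_g = 197×10 = 1970 mm². φR_n = 0.90 × 345 × 1970 = 611.7 kN.
Block shear: shear path 1×[35+4×95] = 1×415 mm, A_gv = 4150, A_nv = 1×(415 − 4.5×29)×10 = 2845 mm²; tension to near edge: (42 − 0.5×29)×10 = 275 mm². R_n = min(0.6×450×2845, 0.6×345×4150) + 1.0×450×275 = min(768.15, 859.05) + 123.75 = 891.9 kN. φR_n = 0.75 × 891.9 = 668.9 kN.
Governing: min(795.6, 864.7, 611.7, 668.9) = 611.7 kN → gross-section yield.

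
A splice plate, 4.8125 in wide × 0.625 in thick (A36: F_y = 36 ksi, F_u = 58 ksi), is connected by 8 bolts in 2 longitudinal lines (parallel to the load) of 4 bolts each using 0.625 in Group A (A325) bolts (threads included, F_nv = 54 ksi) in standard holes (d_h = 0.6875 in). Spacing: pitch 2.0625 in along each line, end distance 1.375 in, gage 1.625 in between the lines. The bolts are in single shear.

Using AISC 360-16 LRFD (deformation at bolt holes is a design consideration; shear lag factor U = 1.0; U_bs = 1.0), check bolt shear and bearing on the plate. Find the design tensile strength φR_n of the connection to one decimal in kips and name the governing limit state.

Bolt shear: A_b = π(0.625)²/4 = 0.3068 in². φR_n = 0.75 × 54 × 0.3068 × 8 × 1 = 99.4 kips.
Bearing (0.625 in plate, F_u = 58 ksi): end bolts L_c = 1.375 − 0.6875/2 = 1.03125, R_n = min(1.2×1.03125×0.625×58, 2.4×0.625×0.625×58) = 44.859 kips/bolt; interior L_c = 2.0625 − 0.6875 = 1.375, R_n = 54.375 kips/bolt. φR_n = 0.75 × (2×44.859 + 6×54.375) = 312.0 kips.
Governing: min(99.4, 312.0) = 99.4 kips → bolt shear.

99.4 kips (bolt shear governs)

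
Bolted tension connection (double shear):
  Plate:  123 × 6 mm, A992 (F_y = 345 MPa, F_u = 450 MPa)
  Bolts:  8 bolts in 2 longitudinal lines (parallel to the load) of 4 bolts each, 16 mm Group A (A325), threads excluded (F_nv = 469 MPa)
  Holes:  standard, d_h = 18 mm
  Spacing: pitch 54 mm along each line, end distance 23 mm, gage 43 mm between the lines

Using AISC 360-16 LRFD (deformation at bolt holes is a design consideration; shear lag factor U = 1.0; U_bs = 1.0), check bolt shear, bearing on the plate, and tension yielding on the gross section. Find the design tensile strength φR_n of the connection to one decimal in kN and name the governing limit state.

229.1 kN (gross-section yield governs)

Bolt shear: A_b = π(16)²/4 = 201.06 mm². φR_n = 0.75 × 469 × 201.06 × 8 × 2 = 1131.6 kN.
Bearing (6 mm plate, F_u = 450 MPa): end bolts L_c = 23 − 18/2 = 14, R_n = min(1.2×14×6×450, 2.4×16×6×450) = 45.36 kN/bolt; interior L_c = 54 − 18 = 36, R_n = 103.68 kN/bolt. φR_n = 0.75 × (2×45.36 + 6×103.68) = 534.6 kN.
Tension yield (gross): A_g = 123×6 = 738 mm². φR_n = 0.90 × 345 × 738 = 229.1 kN.
Governing: min(1131.6, 534.6, 229.1) = 229.1 kN → gross-section yield.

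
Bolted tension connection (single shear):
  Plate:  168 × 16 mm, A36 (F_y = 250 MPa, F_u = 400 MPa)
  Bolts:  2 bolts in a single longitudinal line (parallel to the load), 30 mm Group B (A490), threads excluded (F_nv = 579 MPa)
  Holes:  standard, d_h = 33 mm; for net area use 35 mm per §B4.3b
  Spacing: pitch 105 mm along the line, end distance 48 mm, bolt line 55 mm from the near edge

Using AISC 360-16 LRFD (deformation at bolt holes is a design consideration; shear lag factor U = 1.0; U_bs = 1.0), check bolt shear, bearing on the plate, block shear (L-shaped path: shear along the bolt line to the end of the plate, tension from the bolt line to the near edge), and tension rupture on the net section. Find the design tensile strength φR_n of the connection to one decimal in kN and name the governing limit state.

455.4 kN (block shear governs)

Bolt shear: A_b = π(30)²/4 = 706.86 mm². φR_n = 0.75 × 579 × 706.86 × 2 × 1 = 613.9 kN.
Bearing (16 mm plate, F_u = 400 MPa): end bolts L_c = 48 − 33/2 = 31.5, R_n = min(1.2×31.5×16×400, 2.4×30×16×400) = 241.92 kN/bolt; interior L_c = 105 − 33 = 72, R_n = 460.8 kN/bolt. φR_n = 0.75 × (1×241.92 + 1×460.8) = 527.0 kN.
Block shear: shear path 1×[48+1×105] = 1×153 mm, A_gv = 2448, A_nv = 1×(153 − 1.5×35)×16 = 1608 mm²; tension to near edge: (55 − 0.5×35)×16 = 600 mm². R_n = min(0.6×400×1608, 0.6×250×2448) + 1.0×400×600 = min(385.92, 367.2) + 240 = 607.2 kN. φR_n = 0.75 × 607.2 = 455.4 kN.
Tension rupture (net): A_n = (168 − 1×35)×16 = 2128 mm² (U = 1.0, A_e = A_n). φR_n = 0.75 × 400 × 2128 = 638.4 kN.
Governing: min(613.9, 527.0, 455.4, 638.4) = 455.4 kN → block shear.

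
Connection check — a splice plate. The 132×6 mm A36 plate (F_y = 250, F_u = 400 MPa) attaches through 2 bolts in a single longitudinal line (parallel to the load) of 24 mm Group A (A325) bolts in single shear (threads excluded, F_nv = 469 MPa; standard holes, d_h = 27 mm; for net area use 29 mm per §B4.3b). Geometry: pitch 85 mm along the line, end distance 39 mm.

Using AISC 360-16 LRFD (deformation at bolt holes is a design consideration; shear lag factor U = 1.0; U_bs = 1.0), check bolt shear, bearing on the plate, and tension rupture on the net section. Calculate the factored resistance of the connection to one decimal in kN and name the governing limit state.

158.8 kN (bearing governs)

Bolt shear: A_b = π(24)²/4 = 452.39 mm². φR_n = 0.75 × 469 × 452.39 × 2 × 1 = 318.3 kN.
Bearing (6 mm plate, F_u = 400 MPa): end bolts L_c = 39 − 27/2 = 25.5, R_n = min(1.2×25.5×6×400, 2.4×24×6×400) = 73.44 kN/bolt; interior L_c = 85 − 27 = 58, R_n = 138.24 kN/bolt. φR_n = 0.75 × (1×73.44 + 1×138.24) = 158.8 kN.
Tension rupture (net): A_n = (132 − 1×29)×6 = 618 mm² (U = 1.0, A_e = A_n). φR_n = 0.75 × 400 × 618 = 185.4 kN.
Governing: min(318.3, 158.8, 185.4) = 158.8 kN → bearing.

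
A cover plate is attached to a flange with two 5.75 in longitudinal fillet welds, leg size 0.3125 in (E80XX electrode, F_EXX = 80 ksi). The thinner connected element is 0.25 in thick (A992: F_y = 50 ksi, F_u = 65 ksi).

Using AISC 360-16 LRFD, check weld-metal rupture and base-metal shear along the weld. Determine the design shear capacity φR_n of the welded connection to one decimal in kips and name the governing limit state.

84.1 kips (base-metal shear governs)

Weld metal: throat = 0.707×0.3125 = 0.22094 in, L = 2×5.75 = 11.5 in. φR_n = 0.75 × 0.6 × 80 × 0.22094 × 11.5 = 91.5 kips.
Base metal shear (0.25 in plate): yield φR_n = 1.0×0.6×50×0.25×11.5 = 86.3 kips; rupture φR_n = 0.75×0.6×65×0.25×11.5 = 84.1 kips; take 84.1 kips (rupture).
Governing: min(91.5, 84.1) = 84.1 kips → base-metal shear.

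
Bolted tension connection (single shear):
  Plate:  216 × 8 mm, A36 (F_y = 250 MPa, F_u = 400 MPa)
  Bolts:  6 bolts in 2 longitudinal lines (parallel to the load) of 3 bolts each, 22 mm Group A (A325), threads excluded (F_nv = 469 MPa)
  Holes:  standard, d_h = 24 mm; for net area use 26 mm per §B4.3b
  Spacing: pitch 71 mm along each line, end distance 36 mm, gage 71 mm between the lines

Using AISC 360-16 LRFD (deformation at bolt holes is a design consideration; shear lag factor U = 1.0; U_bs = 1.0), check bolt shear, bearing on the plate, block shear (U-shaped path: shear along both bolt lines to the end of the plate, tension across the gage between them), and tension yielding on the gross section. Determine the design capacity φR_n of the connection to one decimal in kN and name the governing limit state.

Bolt shear: A_b = π(22)²/4 = 380.13 mm². φR_n = 0.75 × 469 × 380.13 × 6 × 1 = 802.3 kN.
Bearing (8 mm plate, F_u = 400 MPa): end bolts L_c = 36 − 24/2 = 24, R_n = min(1.2×24×8×400, 2.4×22×8×400) = 92.16 kN/bolt; interior L_c = 71 − 24 = 47, R_n = 168.96 kN/bolt. φR_n = 0.75 × (2×92.16 + 4×168.96) = 645.1 kN.
Block shear: shear path 2×[36+2×71] = 2×178 mm, A_gv = 2848, A_nv = 2×(178 − 2.5×26)×8 = 1808 mm²; tension across gage: (71 − 1×26)×8 = 360 mm². R_n = min(0.6×400×1808, 0.6×250×2848) + 1.0×400×360 = min(433.92, 427.2) + 144 = 571.2 kN. φR_n = 0.75 × 571.2 = 428.4 kN.
Tension yield (gross): A_g = 216×8 = 1728 mm². φR_n = 0.90 × 250 × 1728 = 388.8 kN.
Governing: min(802.3, 645.1, 428.4, 388.8) = 388.8 kN → gross-section yield.

388.8 kN (gross-section yield governs)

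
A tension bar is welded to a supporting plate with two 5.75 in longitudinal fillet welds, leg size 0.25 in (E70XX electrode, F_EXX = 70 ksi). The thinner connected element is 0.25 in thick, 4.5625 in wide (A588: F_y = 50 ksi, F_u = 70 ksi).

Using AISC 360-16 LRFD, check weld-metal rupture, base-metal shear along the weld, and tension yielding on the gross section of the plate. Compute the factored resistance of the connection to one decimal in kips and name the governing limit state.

Weld metal: throat = 0.707×0.25 = 0.17675 in, L = 2×5.75 = 11.5 in. φR_n = 0.75 × 0.6 × 70 × 0.17675 × 11.5 = 64.0 kips.
Base metal shear (0.25 in plate): yield φR_n = 1.0×0.6×50×0.25×11.5 = 86.3 kips; rupture φR_n = 0.75×0.6×70×0.25×11.5 = 90.6 kips; take 86.3 kips (yield).
Tension yield (gross): A_g = 4.5625×0.25 = 1.1406 in². φR_n = 0.90 × 50 × 1.1406 = 51.3 kips.
Governing: min(64.0, 86.3, 51.3) = 51.3 kips → gross-section yield.

51.3 kips (gross-section yield governs)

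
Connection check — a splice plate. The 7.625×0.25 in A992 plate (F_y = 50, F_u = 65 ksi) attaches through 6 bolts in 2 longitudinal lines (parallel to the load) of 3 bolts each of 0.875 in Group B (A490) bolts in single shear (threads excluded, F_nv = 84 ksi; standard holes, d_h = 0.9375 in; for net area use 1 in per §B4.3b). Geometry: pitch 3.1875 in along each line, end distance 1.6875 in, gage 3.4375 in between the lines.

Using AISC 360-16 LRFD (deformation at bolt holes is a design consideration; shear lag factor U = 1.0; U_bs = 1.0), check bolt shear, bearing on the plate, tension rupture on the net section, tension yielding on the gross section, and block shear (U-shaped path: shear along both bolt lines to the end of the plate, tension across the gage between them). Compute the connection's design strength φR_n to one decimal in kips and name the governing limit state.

Bolt shear: A_b = π(0.875)²/4 = 0.60132 in². φR_n = 0.75 × 84 × 0.60132 × 6 × 1 = 227.3 kips.
Bearing (0.25 in plate, F_u = 65 ksi): end bolts L_c = 1.6875 − 0.9375/2 = 1.21875, R_n = min(1.2×1.21875×0.25×65, 2.4×0.875×0.25×65) = 23.766 kips/bolt; interior L_c = 3.1875 − 0.9375 = 2.25, R_n = 34.125 kips/bolt. φR_n = 0.75 × (2×23.766 + 4×34.125) = 138.0 kips.
Tension rupture (net): A_n = (7.625 − 2×1)×0.25 = 1.4063 in² (U = 1.0, A_e = A_n). φR_n = 0.75 × 65 × 1.4063 = 68.6 kips.
Tension yield (gross): A_g = 7.625×0.25 = 1.9063 in². φR_n = 0.90 × 50 × 1.9063 = 85.8 kips.
Block shear: shear path 2×[1.6875+2×3.1875] = 2×8.0625 in, A_gv = 4.0313, A_nv = 2×(8.0625 − 2.5×1)×0.25 = 2.7813 in²; tension across gage: (3.4375 − 1×1)×0.25 = 0.60938 in². R_n = min(0.6×65×2.7813, 0.6×50×4.0313) + 1.0×65×0.60938 = min(108.47, 120.94) + 39.61 = 148.08 kips. φR_n = 0.75 × 148.08 = 111.1 kips.
Governing: min(227.3, 138.0, 68.6, 85.8, 111.1) = 68.6 kips → net-section rupture.

68.6 kips (net-section rupture governs)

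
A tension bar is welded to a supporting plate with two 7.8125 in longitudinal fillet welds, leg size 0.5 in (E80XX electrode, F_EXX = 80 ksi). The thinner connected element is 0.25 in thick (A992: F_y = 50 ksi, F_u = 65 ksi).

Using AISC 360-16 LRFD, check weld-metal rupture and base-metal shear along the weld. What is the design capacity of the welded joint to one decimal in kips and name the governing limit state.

Weld metal: throat = 0.707×0.5 = 0.3535 in, L = 2×7.8125 = 15.625 in. φR_n = 0.75 × 0.6 × 80 × 0.3535 × 15.625 = 198.8 kips.
Base metal shear (0.25 in plate): yield φR_n = 1.0×0.6×50×0.25×15.625 = 117.2 kips; rupture φR_n = 0.75×0.6×65×0.25×15.625 = 114.3 kips; take 114.3 kips (rupture).
Governing: min(198.8, 114.3) = 114.3 kips → base-metal shear.

114.3 kips (base-metal shear governs)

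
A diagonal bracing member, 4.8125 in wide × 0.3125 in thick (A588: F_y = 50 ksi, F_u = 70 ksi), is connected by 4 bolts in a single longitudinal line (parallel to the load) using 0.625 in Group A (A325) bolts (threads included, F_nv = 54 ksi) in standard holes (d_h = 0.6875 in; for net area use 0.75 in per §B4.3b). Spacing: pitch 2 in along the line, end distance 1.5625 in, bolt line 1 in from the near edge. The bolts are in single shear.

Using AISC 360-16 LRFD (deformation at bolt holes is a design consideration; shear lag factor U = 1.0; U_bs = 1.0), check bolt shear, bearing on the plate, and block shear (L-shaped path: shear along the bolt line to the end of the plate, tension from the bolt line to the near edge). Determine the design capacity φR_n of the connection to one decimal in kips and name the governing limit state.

Bolt shear: A_b = π(0.625)²/4 = 0.3068 in². φR_n = 0.75 × 54 × 0.3068 × 4 × 1 = 49.7 kips.
Bearing (0.3125 in plate, F_u = 70 ksi): end bolts L_c = 1.5625 − 0.6875/2 = 1.21875, R_n = min(1.2×1.21875×0.3125×70, 2.4×0.625×0.3125×70) = 31.992 kips/bolt; interior L_c = 2 − 0.6875 = 1.3125, R_n = 32.813 kips/bolt. φR_n = 0.75 × (1×31.992 + 3×32.813) = 97.8 kips.
Block shear: shear path 1×[1.5625+3×2] = 1×7.5625 in, A_gv = 2.3633, A_nv = 1×(7.5625 − 3.5×0.75)×0.3125 = 1.543 in²; tension to near edge: (1 − 0.5×0.75)×0.3125 = 0.19531 in². R_n = min(0.6×70×1.543, 0.6×50×2.3633) + 1.0×70×0.19531 = min(64.806, 70.899) + 13.672 = 78.478 kips. φR_n = 0.75 × 78.478 = 58.9 kips.
Governing: min(49.7, 97.8, 58.9) = 49.7 kips → bolt shear.

49.7 kips (bolt shear governs)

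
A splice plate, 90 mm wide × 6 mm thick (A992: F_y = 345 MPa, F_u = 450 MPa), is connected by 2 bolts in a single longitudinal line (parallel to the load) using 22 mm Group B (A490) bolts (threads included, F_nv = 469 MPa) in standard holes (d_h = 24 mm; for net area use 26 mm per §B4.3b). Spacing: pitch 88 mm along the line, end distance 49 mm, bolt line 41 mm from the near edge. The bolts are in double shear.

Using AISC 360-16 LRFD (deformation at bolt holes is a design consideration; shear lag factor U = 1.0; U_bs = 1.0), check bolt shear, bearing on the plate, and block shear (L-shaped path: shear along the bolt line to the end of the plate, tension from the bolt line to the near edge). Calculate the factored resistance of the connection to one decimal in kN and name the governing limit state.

175.8 kN (block shear governs)

Bolt shear: A_b = π(22)²/4 = 380.13 mm². φR_n = 0.75 × 469 × 380.13 × 2 × 2 = 534.8 kN.
Bearing (6 mm plate, F_u = 450 MPa): end bolts L_c = 49 − 24/2 = 37, R_n = min(1.2×37×6×450, 2.4×22×6×450) = 119.88 kN/bolt; interior L_c = 88 − 24 = 64, R_n = 142.56 kN/bolt. φR_n = 0.75 × (1×119.88 + 1×142.56) = 196.8 kN.
Block shear: shear path 1×[49+1×88] = 1×137 mm, A_gv = 822, A_nv = 1×(137 − 1.5×26)×6 = 588 mm²; tension to near edge: (41 − 0.5×26)×6 = 168 mm². R_n = min(0.6×450×588, 0.6×345×822) + 1.0×450×168 = min(158.76, 170.15) + 75.6 = 234.36 kN. φR_n = 0.75 × 234.36 = 175.8 kN.
Governing: min(534.8, 196.8, 175.8) = 175.8 kN → block shear.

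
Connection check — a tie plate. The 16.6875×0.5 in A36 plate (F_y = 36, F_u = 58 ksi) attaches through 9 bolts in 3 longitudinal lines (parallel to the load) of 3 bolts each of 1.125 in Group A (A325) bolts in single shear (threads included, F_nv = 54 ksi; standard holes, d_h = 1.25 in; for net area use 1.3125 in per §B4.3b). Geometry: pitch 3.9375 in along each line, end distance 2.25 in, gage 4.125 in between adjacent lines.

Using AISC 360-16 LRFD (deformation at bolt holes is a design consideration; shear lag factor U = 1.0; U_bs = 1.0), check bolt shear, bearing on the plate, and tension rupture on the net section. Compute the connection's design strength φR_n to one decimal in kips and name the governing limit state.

Bolt shear: A_b = π(1.125)²/4 = 0.99402 in². φR_n = 0.75 × 54 × 0.99402 × 9 × 1 = 362.3 kips.
Bearing (0.5 in plate, F_u = 58 ksi): end bolts L_c = 2.25 − 1.25/2 = 1.625, R_n = min(1.2×1.625×0.5×58, 2.4×1.125×0.5×58) = 56.55 kips/bolt; interior L_c = 3.9375 − 1.25 = 2.6875, R_n = 78.3 kips/bolt. φR_n = 0.75 × (3×56.55 + 6×78.3) = 479.6 kips.
Tension rupture (net): A_n = (16.6875 − 3×1.3125)×0.5 = 6.375 in² (U = 1.0, A_e = A_n). φR_n = 0.75 × 58 × 6.375 = 277.3 kips.
Governing: min(362.3, 479.6, 277.3) = 277.3 kips → net-section rupture.

277.3 kips (net-section rupture governs)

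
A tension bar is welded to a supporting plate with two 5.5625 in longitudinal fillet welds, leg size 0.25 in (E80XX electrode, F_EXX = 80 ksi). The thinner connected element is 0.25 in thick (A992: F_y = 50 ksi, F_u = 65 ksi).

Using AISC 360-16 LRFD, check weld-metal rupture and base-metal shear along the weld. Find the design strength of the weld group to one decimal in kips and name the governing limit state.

Weld metal: throat = 0.707×0.25 = 0.17675 in, L = 2×5.5625 = 11.125 in. φR_n = 0.75 × 0.6 × 80 × 0.17675 × 11.125 = 70.8 kips.
Base metal shear (0.25 in plate): yield φR_n = 1.0×0.6×50×0.25×11.125 = 83.4 kips; rupture φR_n = 0.75×0.6×65×0.25×11.125 = 81.4 kips; take 81.4 kips (rupture).
Governing: min(70.8, 81.4) = 70.8 kips → weld metal.

70.8 kips (weld metal governs)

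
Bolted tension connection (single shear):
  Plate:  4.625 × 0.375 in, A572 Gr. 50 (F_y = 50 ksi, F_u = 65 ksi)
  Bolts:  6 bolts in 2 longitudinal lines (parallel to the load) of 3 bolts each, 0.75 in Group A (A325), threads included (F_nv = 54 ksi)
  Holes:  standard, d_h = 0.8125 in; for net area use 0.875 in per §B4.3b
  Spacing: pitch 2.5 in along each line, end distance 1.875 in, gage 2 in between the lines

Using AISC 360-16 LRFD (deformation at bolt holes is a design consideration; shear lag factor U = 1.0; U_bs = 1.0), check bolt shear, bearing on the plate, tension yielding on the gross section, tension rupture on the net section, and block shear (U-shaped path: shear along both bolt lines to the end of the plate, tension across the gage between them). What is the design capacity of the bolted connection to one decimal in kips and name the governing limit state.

52.6 kips (net-section rupture governs)

Bolt shear: A_b = π(0.75)²/4 = 0.44179 in². φR_n = 0.75 × 54 × 0.44179 × 6 × 1 = 107.4 kips.
Bearing (0.375 in plate, F_u = 65 ksi): end bolts L_c = 1.875 − 0.8125/2 = 1.46875, R_n = min(1.2×1.46875×0.375×65, 2.4×0.75×0.375×65) = 42.961 kips/bolt; interior L_c = 2.5 − 0.8125 = 1.6875, R_n = 43.875 kips/bolt. φR_n = 0.75 × (2×42.961 + 4×43.875) = 196.1 kips.
Tension yield (gross): A_g = 4.625×0.375 = 1.7344 in². φR_n = 0.90 × 50 × 1.7344 = 78.0 kips.
Tension rupture (net): A_n = (4.625 − 2×0.875)×0.375 = 1.0781 in² (U = 1.0, A_e = A_n). φR_n = 0.75 × 65 × 1.0781 = 52.6 kips.
Block shear: shear path 2×[1.875+2×2.5] = 2×6.875 in, A_gv = 5.1563, A_nv = 2×(6.875 − 2.5×0.875)×0.375 = 3.5156 in²; tension across gage: (2 − 1×0.875)×0.375 = 0.42188 in². R_n = min(0.6×65×3.5156, 0.6×50×5.1563) + 1.0×65×0.42188 = min(137.11, 154.69) + 27.422 = 164.53 kips. φR_n = 0.75 × 164.53 = 123.4 kips.
Governing: min(107.4, 196.1, 78.0, 52.6, 123.4) = 52.6 kips → net-section rupture.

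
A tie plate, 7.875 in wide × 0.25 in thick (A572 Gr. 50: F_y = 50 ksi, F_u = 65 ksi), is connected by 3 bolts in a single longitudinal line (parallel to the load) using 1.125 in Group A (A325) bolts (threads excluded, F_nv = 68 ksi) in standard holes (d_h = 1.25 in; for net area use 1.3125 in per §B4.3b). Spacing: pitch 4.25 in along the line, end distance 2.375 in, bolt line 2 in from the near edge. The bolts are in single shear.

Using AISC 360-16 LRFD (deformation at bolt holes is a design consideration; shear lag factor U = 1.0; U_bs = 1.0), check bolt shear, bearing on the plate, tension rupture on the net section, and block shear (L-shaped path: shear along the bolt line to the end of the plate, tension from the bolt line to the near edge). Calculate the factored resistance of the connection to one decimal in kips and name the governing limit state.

Bolt shear: A_b = π(1.125)²/4 = 0.99402 in². φR_n = 0.75 × 68 × 0.99402 × 3 × 1 = 152.1 kips.
Bearing (0.25 in plate, F_u = 65 ksi): end bolts L_c = 2.375 − 1.25/2 = 1.75, R_n = min(1.2×1.75×0.25×65, 2.4×1.125×0.25×65) = 34.125 kips/bolt; interior L_c = 4.25 − 1.25 = 3, R_n = 43.875 kips/bolt. φR_n = 0.75 × (1×34.125 + 2×43.875) = 91.4 kips.
Tension rupture (net): A_n = (7.875 − 1×1.3125)×0.25 = 1.6406 in² (U = 1.0, A_e = A_n). φR_n = 0.75 × 65 × 1.6406 = 80.0 kips.
Block shear: shear path 1×[2.375+2×4.25] = 1×10.875 in, A_gv = 2.7188, A_nv = 1×(10.875 − 2.5×1.3125)×0.25 = 1.8984 in²; tension to near edge: (2 − 0.5×1.3125)×0.25 = 0.33594 in². R_n = min(0.6×65×1.8984, 0.6×50×2.7188) + 1.0×65×0.33594 = min(74.038, 81.564) + 21.836 = 95.874 kips. φR_n = 0.75 × 95.874 = 71.9 kips.
Governing: min(152.1, 91.4, 80.0, 71.9) = 71.9 kips → block shear.

71.9 kips (block shear governs)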